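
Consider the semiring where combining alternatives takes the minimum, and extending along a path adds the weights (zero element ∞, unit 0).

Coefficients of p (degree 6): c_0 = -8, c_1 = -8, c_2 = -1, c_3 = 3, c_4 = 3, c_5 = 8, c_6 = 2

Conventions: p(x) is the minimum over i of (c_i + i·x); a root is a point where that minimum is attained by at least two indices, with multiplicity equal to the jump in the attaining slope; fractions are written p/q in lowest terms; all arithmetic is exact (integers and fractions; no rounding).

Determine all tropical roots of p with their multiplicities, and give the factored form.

hull edge (i=0, c=-8) to (i=1, c=-8): slope 0, span 1
hull edge (i=1, c=-8) to (i=6, c=2): slope 2, span 5
Factored form: p(x) = 2 ⊗ (x ⊕ (-2)) ⊗ (x ⊕ (-2)) ⊗ (x ⊕ (-2)) ⊗ (x ⊕ (-2)) ⊗ (x ⊕ (-2)) ⊗ (x ⊕ 0)
Answer: roots = -2 (mult 5), 0 (mult 1)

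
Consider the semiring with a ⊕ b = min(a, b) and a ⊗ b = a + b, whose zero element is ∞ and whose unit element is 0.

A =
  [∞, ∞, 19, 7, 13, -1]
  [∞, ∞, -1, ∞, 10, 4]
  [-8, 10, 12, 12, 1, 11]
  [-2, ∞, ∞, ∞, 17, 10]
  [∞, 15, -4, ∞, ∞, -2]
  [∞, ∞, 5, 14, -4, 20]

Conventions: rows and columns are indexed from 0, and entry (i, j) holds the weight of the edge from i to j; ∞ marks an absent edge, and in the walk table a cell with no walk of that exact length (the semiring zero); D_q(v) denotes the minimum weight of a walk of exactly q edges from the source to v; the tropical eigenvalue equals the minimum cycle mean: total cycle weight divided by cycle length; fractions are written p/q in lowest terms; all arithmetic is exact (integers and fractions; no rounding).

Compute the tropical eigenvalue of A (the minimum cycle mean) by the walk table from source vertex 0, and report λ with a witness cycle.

q=0: [0, ∞, ∞, ∞, ∞, ∞]
q=1: [∞, ∞, 19, 7, 13, -1]
q=2: [5, 28, 4, 13, -5, 11]
q=3: [-4, 10, -9, 12, 5, -7]
q=4: [-17, 1, -2, 3, -11, -5]
q=5: [-10, 4, -15, -10, -9, -18]
q=6: [-23, -5, -13, -4, -22, -11]
Optimal cycle mean attained by: cycle 0->5->4->2->0, total (-1) + (-4) + (-4) + (-8), length 4.
Answer: λ = -17/4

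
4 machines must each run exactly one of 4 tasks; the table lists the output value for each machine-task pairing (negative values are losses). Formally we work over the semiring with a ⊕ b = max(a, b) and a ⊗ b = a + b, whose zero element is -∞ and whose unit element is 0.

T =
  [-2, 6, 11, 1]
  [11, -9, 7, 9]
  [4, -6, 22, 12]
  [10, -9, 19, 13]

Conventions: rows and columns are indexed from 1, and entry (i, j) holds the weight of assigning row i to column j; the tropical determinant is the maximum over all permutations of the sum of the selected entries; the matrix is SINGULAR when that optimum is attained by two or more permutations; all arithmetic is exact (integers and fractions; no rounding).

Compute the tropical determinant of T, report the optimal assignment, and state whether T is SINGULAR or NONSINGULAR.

σ = (1, 2, 3, 4): (-2) + (-9) + 22 + 13 = 24
σ = (1, 2, 4, 3): (-2) + (-9) + 12 + 19 = 20
σ = (1, 3, 2, 4): (-2) + 7 + (-6) + 13 = 12
σ = (1, 3, 4, 2): (-2) + 7 + 12 + (-9) = 8
σ = (1, 4, 2, 3): (-2) + 9 + (-6) + 19 = 20
σ = (1, 4, 3, 2): (-2) + 9 + 22 + (-9) = 20
σ = (2, 1, 3, 4): 6 + 11 + 22 + 13 = 52
σ = (2, 1, 4, 3): 6 + 11 + 12 + 19 = 48
σ = (2, 3, 1, 4): 6 + 7 + 4 + 13 = 30
σ = (2, 3, 4, 1): 6 + 7 + 12 + 10 = 35
σ = (2, 4, 1, 3): 6 + 9 + 4 + 19 = 38
σ = (2, 4, 3, 1): 6 + 9 + 22 + 10 = 47
σ = (3, 1, 2, 4): 11 + 11 + (-6) + 13 = 29
σ = (3, 1, 4, 2): 11 + 11 + 12 + (-9) = 25
σ = (3, 2, 1, 4): 11 + (-9) + 4 + 13 = 19
σ = (3, 2, 4, 1): 11 + (-9) + 12 + 10 = 24
σ = (3, 4, 1, 2): 11 + 9 + 4 + (-9) = 15
σ = (3, 4, 2, 1): 11 + 9 + (-6) + 10 = 24
σ = (4, 1, 2, 3): 1 + 11 + (-6) + 19 = 25
σ = (4, 1, 3, 2): 1 + 11 + 22 + (-9) = 25
σ = (4, 2, 1, 3): 1 + (-9) + 4 + 19 = 15
σ = (4, 2, 3, 1): 1 + (-9) + 22 + 10 = 24
σ = (4, 3, 1, 2): 1 + 7 + 4 + (-9) = 3
σ = (4, 3, 2, 1): 1 + 7 + (-6) + 10 = 12
Optimal value attained by: σ = (2, 1, 3, 4).
Answer: det⊕(T) = 52; verdict: NONSINGULAR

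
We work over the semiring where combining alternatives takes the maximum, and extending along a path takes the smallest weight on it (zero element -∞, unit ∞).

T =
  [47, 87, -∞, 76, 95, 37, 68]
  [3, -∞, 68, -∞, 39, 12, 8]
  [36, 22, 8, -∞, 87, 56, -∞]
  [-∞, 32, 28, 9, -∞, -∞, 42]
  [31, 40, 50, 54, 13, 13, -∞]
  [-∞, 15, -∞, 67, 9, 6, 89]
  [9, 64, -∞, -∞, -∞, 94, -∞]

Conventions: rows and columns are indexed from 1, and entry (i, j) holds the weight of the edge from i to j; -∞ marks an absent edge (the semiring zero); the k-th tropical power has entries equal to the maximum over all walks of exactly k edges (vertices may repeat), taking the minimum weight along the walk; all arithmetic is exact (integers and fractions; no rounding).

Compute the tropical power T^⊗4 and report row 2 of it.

T^⊗2:
  [47, 64, 68, 54, 47, 68, 47]
  [36, 39, 39, 39, 68, 56, 12]
  [36, 40, 50, 56, 36, 36, 56]
  [28, 42, 32, 9, 32, 42, 9]
  [36, 32, 40, 31, 50, 50, 42]
  [9, 64, 28, 9, 15, 89, 42]
  [9, 15, 64, 67, 39, 12, 89]
T^⊗3:
  [47, 47, 64, 67, 68, 56, 68]
  [36, 40, 50, 56, 39, 39, 56]
  [36, 56, 40, 36, 50, 56, 42]
  [32, 32, 42, 42, 39, 32, 42]
  [36, 42, 50, 50, 40, 42, 50]
  [28, 42, 64, 67, 39, 42, 89]
  [36, 64, 39, 39, 64, 89, 42]
T^⊗4:
  [47, 64, 50, 56, 64, 68, 56]
  [36, 56, 40, 39, 50, 56, 42]
  [36, 42, 56, 56, 40, 42, 56]
  [36, 42, 39, 39, 42, 42, 42]
  [36, 50, 42, 42, 50, 50, 42]
  [36, 64, 42, 42, 64, 89, 42]
  [36, 42, 64, 67, 39, 42, 89]
Answer: row 2 of T^⊗4 = [36, 56, 40, 39, 50, 56, 42]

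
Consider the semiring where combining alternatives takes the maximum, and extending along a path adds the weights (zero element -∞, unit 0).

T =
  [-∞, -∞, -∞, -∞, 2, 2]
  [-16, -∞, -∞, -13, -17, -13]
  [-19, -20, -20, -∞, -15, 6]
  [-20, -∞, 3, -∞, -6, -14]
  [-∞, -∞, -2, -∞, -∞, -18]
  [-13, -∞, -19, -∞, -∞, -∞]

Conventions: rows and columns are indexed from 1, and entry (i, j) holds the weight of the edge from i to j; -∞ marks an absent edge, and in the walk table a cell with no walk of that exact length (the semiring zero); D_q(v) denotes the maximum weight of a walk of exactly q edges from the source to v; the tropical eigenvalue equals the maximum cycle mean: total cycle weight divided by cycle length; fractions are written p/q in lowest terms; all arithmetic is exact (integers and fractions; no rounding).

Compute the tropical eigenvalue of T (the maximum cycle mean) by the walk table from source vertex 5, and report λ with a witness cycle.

q=0: [-∞, -∞, -∞, -∞, 0, -∞]
q=1: [-∞, -∞, -2, -∞, -∞, -18]
q=2: [-21, -22, -22, -∞, -17, 4]
q=3: [-9, -42, -15, -35, -19, -16]
q=4: [-29, -35, -21, -55, -7, -7]
q=5: [-20, -41, -9, -48, -27, -15]
q=6: [-28, -29, -29, -54, -18, -3]
Optimal cycle mean attained by: cycle 1->5->3->6->1, total 2 + (-2) + 6 + (-13), length 4.
Answer: λ = -7/4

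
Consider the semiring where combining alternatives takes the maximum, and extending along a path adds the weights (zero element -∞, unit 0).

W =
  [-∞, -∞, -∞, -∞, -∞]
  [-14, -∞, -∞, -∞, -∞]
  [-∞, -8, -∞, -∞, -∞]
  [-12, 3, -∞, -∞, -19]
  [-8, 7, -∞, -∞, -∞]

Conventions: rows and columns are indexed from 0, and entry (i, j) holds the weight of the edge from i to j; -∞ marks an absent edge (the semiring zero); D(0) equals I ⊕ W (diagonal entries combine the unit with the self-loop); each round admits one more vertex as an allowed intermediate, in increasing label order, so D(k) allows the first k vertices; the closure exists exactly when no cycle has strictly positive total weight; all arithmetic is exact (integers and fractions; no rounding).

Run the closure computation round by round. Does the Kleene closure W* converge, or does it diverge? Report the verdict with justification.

D(0):
  [0, -∞, -∞, -∞, -∞]
  [-14, 0, -∞, -∞, -∞]
  [-∞, -8, 0, -∞, -∞]
  [-12, 3, -∞, 0, -19]
  [-8, 7, -∞, -∞, 0]
D(1):
  [0, -∞, -∞, -∞, -∞]
  [-14, 0, -∞, -∞, -∞]
  [-∞, -8, 0, -∞, -∞]
  [-12, 3, -∞, 0, -19]
  [-8, 7, -∞, -∞, 0]
D(2):
  [0, -∞, -∞, -∞, -∞]
  [-14, 0, -∞, -∞, -∞]
  [-22, -8, 0, -∞, -∞]
  [-11, 3, -∞, 0, -19]
  [-7, 7, -∞, -∞, 0]
D(3):
  [0, -∞, -∞, -∞, -∞]
  [-14, 0, -∞, -∞, -∞]
  [-22, -8, 0, -∞, -∞]
  [-11, 3, -∞, 0, -19]
  [-7, 7, -∞, -∞, 0]
D(4):
  [0, -∞, -∞, -∞, -∞]
  [-14, 0, -∞, -∞, -∞]
  [-22, -8, 0, -∞, -∞]
  [-11, 3, -∞, 0, -19]
  [-7, 7, -∞, -∞, 0]
D(5):
  [0, -∞, -∞, -∞, -∞]
  [-14, 0, -∞, -∞, -∞]
  [-22, -8, 0, -∞, -∞]
  [-11, 3, -∞, 0, -19]
  [-7, 7, -∞, -∞, 0]
Key observation: every diagonal entry stays at the unit through all rounds, so no improving cycle exists.
Answer: CONVERGES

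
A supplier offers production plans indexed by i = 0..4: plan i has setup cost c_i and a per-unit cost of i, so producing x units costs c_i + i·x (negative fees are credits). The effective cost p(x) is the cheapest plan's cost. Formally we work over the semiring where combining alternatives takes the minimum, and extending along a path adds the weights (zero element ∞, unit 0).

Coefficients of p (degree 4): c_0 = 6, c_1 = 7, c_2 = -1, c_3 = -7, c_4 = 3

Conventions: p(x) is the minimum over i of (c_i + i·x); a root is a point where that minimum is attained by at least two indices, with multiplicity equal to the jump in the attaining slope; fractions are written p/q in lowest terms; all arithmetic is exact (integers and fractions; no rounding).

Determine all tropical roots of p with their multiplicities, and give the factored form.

hull edge (i=0, c=6) to (i=3, c=-7): slope -13/3, span 3
hull edge (i=3, c=-7) to (i=4, c=3): slope 10, span 1
Factored form: p(x) = 3 ⊗ (x ⊕ (-10)) ⊗ (x ⊕ 13/3) ⊗ (x ⊕ 13/3) ⊗ (x ⊕ 13/3)
Answer: roots = -10 (mult 1), 13/3 (mult 3)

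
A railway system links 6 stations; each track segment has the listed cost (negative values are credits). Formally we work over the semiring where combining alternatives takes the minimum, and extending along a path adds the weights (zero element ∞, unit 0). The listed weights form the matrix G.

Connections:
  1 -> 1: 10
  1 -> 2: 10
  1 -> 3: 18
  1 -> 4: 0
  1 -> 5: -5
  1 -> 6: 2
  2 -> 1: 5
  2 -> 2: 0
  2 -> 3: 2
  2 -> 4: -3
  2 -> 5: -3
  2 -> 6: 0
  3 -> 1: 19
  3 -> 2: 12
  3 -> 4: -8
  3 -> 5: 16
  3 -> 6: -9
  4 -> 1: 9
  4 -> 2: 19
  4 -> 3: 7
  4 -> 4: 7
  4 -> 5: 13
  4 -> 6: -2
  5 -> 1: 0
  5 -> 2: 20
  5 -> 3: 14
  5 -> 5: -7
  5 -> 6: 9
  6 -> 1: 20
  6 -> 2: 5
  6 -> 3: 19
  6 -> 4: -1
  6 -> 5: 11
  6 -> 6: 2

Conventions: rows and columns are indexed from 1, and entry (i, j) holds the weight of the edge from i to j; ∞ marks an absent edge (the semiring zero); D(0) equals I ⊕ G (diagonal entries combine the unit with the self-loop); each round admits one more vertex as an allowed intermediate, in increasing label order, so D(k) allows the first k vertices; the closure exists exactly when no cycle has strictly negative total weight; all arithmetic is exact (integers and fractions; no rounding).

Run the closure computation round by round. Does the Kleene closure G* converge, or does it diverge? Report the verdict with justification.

Detection: at round 0, diagonal entry (5, 5) turns strictly negative.
Key observation: the cycle 5->5 has total weight (-7), which is strictly negative.
Answer: DIVERGES — negative cycle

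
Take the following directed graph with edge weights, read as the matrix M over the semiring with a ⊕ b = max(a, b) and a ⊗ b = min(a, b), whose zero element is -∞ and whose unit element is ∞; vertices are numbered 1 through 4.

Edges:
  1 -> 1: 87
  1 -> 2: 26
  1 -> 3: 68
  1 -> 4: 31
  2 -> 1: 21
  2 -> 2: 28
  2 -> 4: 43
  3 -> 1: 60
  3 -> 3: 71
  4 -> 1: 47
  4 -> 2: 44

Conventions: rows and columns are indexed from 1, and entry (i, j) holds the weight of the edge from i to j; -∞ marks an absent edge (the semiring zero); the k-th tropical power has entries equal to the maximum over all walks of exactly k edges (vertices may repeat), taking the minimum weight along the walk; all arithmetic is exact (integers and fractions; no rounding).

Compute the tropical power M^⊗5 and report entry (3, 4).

M^⊗2:
  [87, 31, 68, 31]
  [43, 43, 21, 28]
  [60, 26, 71, 31]
  [47, 28, 47, 43]
M^⊗3:
  [87, 31, 68, 31]
  [43, 28, 43, 43]
  [60, 31, 71, 31]
  [47, 43, 47, 31]
M^⊗4:
  [87, 31, 68, 31]
  [43, 43, 43, 31]
  [60, 31, 71, 31]
  [47, 31, 47, 43]
M^⊗5:
  [87, 31, 68, 31]
  [43, 31, 43, 43]
  [60, 31, 71, 31]
  [47, 43, 47, 31]
Key observation: the optimum is the walk 3->1->1->1->1->4, with weight 60 min 87 min 87 min 87 min 31 = 31.
Optimal value attained by: walk 3->1->1->1->1->4.
Answer: (M^⊗5)[3][4] = 31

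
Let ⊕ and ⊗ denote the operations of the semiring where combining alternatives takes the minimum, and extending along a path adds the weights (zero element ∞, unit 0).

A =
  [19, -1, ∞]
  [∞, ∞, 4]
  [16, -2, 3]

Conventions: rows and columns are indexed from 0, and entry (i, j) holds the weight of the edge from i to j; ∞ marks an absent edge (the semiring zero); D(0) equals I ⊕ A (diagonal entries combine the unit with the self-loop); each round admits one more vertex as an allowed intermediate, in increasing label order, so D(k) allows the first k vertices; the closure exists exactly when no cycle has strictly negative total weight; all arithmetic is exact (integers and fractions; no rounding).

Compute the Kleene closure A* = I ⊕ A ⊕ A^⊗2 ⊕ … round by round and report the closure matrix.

D(0):
  [0, -1, ∞]
  [∞, 0, 4]
  [16, -2, 0]
D(1):
  [0, -1, ∞]
  [∞, 0, 4]
  [16, -2, 0]
D(2):
  [0, -1, 3]
  [∞, 0, 4]
  [16, -2, 0]
D(3):
  [0, -1, 3]
  [20, 0, 4]
  [16, -2, 0]
Answer: A* = [[0, -1, 3], [20, 0, 4], [16, -2, 0]]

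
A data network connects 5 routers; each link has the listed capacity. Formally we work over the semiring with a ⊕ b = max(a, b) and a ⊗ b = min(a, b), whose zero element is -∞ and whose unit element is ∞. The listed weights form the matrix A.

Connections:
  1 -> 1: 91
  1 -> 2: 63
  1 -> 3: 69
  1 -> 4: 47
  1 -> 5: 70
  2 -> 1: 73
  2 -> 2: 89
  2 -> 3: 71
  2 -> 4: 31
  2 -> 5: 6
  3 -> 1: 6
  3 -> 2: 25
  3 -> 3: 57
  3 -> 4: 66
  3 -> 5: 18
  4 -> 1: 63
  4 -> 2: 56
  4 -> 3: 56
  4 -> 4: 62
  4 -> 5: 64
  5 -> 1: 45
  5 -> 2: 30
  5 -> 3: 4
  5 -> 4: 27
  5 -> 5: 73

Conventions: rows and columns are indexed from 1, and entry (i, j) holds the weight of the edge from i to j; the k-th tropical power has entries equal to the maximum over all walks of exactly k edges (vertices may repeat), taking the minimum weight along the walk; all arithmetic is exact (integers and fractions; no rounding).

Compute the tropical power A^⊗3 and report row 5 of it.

A^⊗2:
  [91, 63, 69, 66, 70]
  [73, 89, 71, 66, 70]
  [63, 56, 57, 62, 64]
  [63, 63, 63, 62, 64]
  [45, 45, 45, 45, 73]
A^⊗3:
  [91, 63, 69, 66, 70]
  [73, 89, 71, 66, 70]
  [63, 63, 63, 62, 64]
  [63, 63, 63, 63, 64]
  [45, 45, 45, 45, 73]
Answer: row 5 of A^⊗3 = [45, 45, 45, 45, 73]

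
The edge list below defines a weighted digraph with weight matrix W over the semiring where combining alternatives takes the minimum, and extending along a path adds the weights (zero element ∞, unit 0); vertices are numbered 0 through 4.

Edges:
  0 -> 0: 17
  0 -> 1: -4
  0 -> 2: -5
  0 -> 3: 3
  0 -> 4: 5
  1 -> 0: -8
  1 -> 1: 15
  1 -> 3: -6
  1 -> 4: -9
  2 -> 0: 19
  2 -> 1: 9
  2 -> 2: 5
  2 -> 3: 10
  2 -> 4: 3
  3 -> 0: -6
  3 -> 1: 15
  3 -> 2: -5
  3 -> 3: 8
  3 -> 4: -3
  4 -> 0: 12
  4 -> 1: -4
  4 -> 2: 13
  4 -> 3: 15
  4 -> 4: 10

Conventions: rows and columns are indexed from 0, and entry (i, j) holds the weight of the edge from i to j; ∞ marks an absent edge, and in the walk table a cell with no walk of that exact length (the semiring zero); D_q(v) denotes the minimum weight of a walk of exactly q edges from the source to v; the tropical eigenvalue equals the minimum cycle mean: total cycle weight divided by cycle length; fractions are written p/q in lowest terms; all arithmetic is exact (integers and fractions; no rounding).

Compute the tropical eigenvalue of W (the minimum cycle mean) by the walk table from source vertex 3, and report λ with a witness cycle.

q=0: [∞, ∞, ∞, 0, ∞]
q=1: [-6, 15, -5, 8, -3]
q=2: [2, -10, -11, -3, -2]
q=3: [-18, -6, -8, -16, -19]
q=4: [-22, -23, -23, -15, -19]
q=5: [-31, -26, -27, -29, -32]
Optimal cycle mean attained by: cycle 1->4->1, total (-9) + (-4), length 2.
Answer: λ = -13/2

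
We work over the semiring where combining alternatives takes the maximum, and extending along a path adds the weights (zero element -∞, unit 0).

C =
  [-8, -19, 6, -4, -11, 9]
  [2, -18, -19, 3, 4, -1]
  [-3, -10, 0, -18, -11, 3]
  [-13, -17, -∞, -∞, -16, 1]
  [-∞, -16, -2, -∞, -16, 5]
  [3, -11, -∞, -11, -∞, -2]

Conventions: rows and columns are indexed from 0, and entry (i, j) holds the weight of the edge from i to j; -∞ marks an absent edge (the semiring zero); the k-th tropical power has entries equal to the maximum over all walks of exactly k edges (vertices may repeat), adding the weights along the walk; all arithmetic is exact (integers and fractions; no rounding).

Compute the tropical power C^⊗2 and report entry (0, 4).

C^⊗2:
  [12, -2, 6, -2, -5, 9]
  [2, -12, 8, -2, -9, 11]
  [6, -8, 3, -7, -6, 6]
  [4, -10, -7, -10, -13, -1]
  [8, -6, -2, -6, -12, 3]
  [1, -13, 9, -1, -7, 12]
Key observation: the optimum is the walk 0->2->4, with weight 6 + (-11) = -5.
Optimal value attained by: walk 0->2->4.
Answer: (C^⊗2)[0][4] = -5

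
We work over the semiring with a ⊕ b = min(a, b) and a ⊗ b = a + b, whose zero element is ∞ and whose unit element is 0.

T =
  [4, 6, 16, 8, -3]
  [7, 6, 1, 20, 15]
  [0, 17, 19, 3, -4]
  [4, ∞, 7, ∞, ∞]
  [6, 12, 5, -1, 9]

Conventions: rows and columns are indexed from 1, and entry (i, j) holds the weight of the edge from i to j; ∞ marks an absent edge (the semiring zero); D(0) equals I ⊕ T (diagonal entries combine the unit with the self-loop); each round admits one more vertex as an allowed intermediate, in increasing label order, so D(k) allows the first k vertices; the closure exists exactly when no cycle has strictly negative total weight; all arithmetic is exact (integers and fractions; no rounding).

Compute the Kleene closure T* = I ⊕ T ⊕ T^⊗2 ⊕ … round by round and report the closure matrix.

D(0):
  [0, 6, 16, 8, -3]
  [7, 0, 1, 20, 15]
  [0, 17, 0, 3, -4]
  [4, ∞, 7, 0, ∞]
  [6, 12, 5, -1, 0]
D(1):
  [0, 6, 16, 8, -3]
  [7, 0, 1, 15, 4]
  [0, 6, 0, 3, -4]
  [4, 10, 7, 0, 1]
  [6, 12, 5, -1, 0]
D(2):
  [0, 6, 7, 8, -3]
  [7, 0, 1, 15, 4]
  [0, 6, 0, 3, -4]
  [4, 10, 7, 0, 1]
  [6, 12, 5, -1, 0]
D(3):
  [0, 6, 7, 8, -3]
  [1, 0, 1, 4, -3]
  [0, 6, 0, 3, -4]
  [4, 10, 7, 0, 1]
  [5, 11, 5, -1, 0]
D(4):
  [0, 6, 7, 8, -3]
  [1, 0, 1, 4, -3]
  [0, 6, 0, 3, -4]
  [4, 10, 7, 0, 1]
  [3, 9, 5, -1, 0]
D(5):
  [0, 6, 2, -4, -3]
  [0, 0, 1, -4, -3]
  [-1, 5, 0, -5, -4]
  [4, 10, 6, 0, 1]
  [3, 9, 5, -1, 0]
Answer: T* = [[0, 6, 2, -4, -3], [0, 0, 1, -4, -3], [-1, 5, 0, -5, -4], [4, 10, 6, 0, 1], [3, 9, 5, -1, 0]]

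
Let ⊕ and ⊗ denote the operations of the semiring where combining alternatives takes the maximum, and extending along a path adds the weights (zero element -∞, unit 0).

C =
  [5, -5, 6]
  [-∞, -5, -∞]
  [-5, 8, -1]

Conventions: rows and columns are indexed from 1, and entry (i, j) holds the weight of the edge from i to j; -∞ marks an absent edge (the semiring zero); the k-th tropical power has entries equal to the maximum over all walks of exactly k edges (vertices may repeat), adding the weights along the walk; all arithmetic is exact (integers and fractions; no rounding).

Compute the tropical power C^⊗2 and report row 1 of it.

C^⊗2:
  [10, 14, 11]
  [-∞, -10, -∞]
  [0, 7, 1]
Answer: row 1 of C^⊗2 = [10, 14, 11]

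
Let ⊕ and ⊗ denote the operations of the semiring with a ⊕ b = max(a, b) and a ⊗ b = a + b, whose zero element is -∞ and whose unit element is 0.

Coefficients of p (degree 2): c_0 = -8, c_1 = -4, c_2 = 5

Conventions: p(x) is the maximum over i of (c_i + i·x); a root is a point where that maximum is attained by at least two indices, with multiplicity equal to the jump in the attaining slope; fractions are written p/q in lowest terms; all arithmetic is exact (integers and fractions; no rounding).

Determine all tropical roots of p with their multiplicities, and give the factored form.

hull edge (i=0, c=-8) to (i=2, c=5): slope 13/2, span 2
Factored form: p(x) = 5 ⊗ (x ⊕ (-13/2)) ⊗ (x ⊕ (-13/2))
Answer: roots = -13/2 (mult 2)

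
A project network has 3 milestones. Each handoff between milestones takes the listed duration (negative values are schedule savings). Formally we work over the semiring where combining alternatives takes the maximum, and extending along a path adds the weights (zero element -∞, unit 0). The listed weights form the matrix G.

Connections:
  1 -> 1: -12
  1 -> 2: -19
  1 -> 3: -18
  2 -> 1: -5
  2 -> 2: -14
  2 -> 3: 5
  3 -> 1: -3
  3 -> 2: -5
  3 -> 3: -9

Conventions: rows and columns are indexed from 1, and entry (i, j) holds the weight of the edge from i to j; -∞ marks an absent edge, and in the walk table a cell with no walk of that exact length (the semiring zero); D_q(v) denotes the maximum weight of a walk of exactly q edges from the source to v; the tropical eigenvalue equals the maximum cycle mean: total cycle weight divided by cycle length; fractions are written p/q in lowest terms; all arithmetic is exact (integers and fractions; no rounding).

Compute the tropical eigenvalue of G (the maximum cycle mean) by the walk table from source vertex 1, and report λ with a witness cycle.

q=0: [0, -∞, -∞]
q=1: [-12, -19, -18]
q=2: [-21, -23, -14]
q=3: [-17, -19, -18]
Optimal cycle mean attained by: cycle 2->3->2, total 5 + (-5), length 2.
Answer: λ = 0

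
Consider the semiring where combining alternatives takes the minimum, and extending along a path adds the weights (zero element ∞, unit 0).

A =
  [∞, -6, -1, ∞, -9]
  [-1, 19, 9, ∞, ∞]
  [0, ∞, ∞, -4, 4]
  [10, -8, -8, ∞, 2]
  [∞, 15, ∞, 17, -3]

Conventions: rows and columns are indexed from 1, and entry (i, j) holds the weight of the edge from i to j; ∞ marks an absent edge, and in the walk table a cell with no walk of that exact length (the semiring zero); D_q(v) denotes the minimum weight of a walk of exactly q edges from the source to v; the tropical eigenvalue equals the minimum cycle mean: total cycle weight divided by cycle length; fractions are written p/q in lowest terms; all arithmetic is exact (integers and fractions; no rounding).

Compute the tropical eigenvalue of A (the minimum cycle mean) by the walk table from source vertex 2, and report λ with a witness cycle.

q=0: [∞, 0, ∞, ∞, ∞]
q=1: [-1, 19, 9, ∞, ∞]
q=2: [9, -7, -2, 5, -10]
q=3: [-8, -3, -3, -6, -13]
q=4: [-4, -14, -14, -7, -17]
q=5: [-15, -15, -15, -18, -20]
Optimal cycle mean attained by: cycle 3->4->3, total (-4) + (-8), length 2.
Answer: λ = -6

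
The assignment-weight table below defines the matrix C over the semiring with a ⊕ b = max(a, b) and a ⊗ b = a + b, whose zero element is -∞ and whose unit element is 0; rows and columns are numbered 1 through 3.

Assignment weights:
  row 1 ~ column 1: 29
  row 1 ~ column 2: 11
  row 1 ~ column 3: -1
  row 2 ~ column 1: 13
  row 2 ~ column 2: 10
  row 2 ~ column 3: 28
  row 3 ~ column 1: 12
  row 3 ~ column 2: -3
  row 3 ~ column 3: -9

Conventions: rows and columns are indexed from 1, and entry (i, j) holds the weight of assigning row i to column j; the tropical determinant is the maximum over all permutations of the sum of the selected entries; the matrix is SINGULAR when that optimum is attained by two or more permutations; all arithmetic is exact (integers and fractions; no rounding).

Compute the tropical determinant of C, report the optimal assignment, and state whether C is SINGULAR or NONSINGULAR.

σ = (1, 2, 3): 29 + 10 + (-9) = 30
σ = (1, 3, 2): 29 + 28 + (-3) = 54
σ = (2, 1, 3): 11 + 13 + (-9) = 15
σ = (2, 3, 1): 11 + 28 + 12 = 51
σ = (3, 1, 2): (-1) + 13 + (-3) = 9
σ = (3, 2, 1): (-1) + 10 + 12 = 21
Optimal value attained by: σ = (1, 3, 2).
Answer: det⊕(C) = 54; verdict: NONSINGULAR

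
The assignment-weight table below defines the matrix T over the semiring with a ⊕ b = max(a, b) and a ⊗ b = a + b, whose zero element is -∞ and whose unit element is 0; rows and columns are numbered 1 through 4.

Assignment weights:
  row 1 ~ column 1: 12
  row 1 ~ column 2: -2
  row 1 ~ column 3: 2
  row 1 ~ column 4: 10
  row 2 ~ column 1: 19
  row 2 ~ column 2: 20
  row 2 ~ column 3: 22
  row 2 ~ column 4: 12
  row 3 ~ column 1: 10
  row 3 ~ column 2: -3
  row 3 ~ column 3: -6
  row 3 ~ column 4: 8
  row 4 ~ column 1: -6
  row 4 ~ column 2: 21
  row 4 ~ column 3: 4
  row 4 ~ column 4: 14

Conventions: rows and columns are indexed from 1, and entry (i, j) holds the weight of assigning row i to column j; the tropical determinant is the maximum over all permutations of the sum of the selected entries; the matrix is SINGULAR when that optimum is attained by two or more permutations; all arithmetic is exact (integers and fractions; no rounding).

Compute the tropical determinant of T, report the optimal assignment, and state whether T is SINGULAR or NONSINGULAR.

σ = (1, 2, 3, 4): 12 + 20 + (-6) + 14 = 40
σ = (1, 2, 4, 3): 12 + 20 + 8 + 4 = 44
σ = (1, 3, 2, 4): 12 + 22 + (-3) + 14 = 45
σ = (1, 3, 4, 2): 12 + 22 + 8 + 21 = 63
σ = (1, 4, 2, 3): 12 + 12 + (-3) + 4 = 25
σ = (1, 4, 3, 2): 12 + 12 + (-6) + 21 = 39
σ = (2, 1, 3, 4): (-2) + 19 + (-6) + 14 = 25
σ = (2, 1, 4, 3): (-2) + 19 + 8 + 4 = 29
σ = (2, 3, 1, 4): (-2) + 22 + 10 + 14 = 44
σ = (2, 3, 4, 1): (-2) + 22 + 8 + (-6) = 22
σ = (2, 4, 1, 3): (-2) + 12 + 10 + 4 = 24
σ = (2, 4, 3, 1): (-2) + 12 + (-6) + (-6) = -2
σ = (3, 1, 2, 4): 2 + 19 + (-3) + 14 = 32
σ = (3, 1, 4, 2): 2 + 19 + 8 + 21 = 50
σ = (3, 2, 1, 4): 2 + 20 + 10 + 14 = 46
σ = (3, 2, 4, 1): 2 + 20 + 8 + (-6) = 24
σ = (3, 4, 1, 2): 2 + 12 + 10 + 21 = 45
σ = (3, 4, 2, 1): 2 + 12 + (-3) + (-6) = 5
σ = (4, 1, 2, 3): 10 + 19 + (-3) + 4 = 30
σ = (4, 1, 3, 2): 10 + 19 + (-6) + 21 = 44
σ = (4, 2, 1, 3): 10 + 20 + 10 + 4 = 44
σ = (4, 2, 3, 1): 10 + 20 + (-6) + (-6) = 18
σ = (4, 3, 1, 2): 10 + 22 + 10 + 21 = 63
σ = (4, 3, 2, 1): 10 + 22 + (-3) + (-6) = 23
Optimal value attained by: σ = (1, 3, 4, 2).
Answer: det⊕(T) = 63; verdict: SINGULAR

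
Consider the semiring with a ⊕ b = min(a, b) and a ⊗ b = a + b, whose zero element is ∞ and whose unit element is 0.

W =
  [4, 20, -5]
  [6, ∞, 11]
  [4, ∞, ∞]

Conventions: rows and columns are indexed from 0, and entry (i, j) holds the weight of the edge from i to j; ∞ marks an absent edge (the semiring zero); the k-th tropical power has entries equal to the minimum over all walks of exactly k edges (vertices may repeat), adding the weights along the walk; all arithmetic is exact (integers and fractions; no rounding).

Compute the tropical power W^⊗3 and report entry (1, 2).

W^⊗2:
  [-1, 24, -1]
  [10, 26, 1]
  [8, 24, -1]
W^⊗3:
  [3, 19, -6]
  [5, 30, 5]
  [3, 28, 3]
Key observation: the optimum is the walk 1->0->0->2, with weight 6 + 4 + (-5) = 5.
Optimal value attained by: walk 1->0->0->2.
Answer: (W^⊗3)[1][2] = 5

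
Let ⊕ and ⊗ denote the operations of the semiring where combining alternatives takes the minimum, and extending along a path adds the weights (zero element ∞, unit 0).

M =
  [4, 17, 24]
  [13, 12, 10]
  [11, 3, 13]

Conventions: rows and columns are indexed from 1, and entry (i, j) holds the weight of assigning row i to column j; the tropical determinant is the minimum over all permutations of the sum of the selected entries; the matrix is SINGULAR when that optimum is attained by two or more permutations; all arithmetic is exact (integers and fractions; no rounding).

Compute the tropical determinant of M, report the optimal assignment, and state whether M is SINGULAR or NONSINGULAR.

σ = (1, 2, 3): 4 + 12 + 13 = 29
σ = (1, 3, 2): 4 + 10 + 3 = 17
σ = (2, 1, 3): 17 + 13 + 13 = 43
σ = (2, 3, 1): 17 + 10 + 11 = 38
σ = (3, 1, 2): 24 + 13 + 3 = 40
σ = (3, 2, 1): 24 + 12 + 11 = 47
Optimal value attained by: σ = (1, 3, 2).
Answer: det⊕(M) = 17; verdict: NONSINGULAR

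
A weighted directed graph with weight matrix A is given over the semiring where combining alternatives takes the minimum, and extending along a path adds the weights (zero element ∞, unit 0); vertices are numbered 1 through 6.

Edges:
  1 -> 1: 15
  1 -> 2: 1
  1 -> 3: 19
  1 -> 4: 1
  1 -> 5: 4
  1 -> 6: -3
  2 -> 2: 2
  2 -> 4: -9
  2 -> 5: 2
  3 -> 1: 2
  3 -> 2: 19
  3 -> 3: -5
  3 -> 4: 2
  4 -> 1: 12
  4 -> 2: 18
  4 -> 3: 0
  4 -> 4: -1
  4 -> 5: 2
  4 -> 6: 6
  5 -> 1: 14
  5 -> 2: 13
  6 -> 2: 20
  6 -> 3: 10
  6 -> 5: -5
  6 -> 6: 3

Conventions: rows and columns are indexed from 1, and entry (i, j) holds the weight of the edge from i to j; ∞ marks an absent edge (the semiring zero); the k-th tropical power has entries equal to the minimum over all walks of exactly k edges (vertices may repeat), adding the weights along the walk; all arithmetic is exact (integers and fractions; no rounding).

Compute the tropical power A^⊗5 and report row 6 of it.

A^⊗2:
  [13, 3, 1, -8, -8, 0]
  [3, 4, -9, -10, -7, -3]
  [-3, 3, -10, -3, 4, -1]
  [2, 13, -5, -2, 1, 5]
  [29, 15, 33, 4, 15, 11]
  [9, 8, 5, 11, -2, 6]
A^⊗3:
  [3, 5, -8, -9, -6, -2]
  [-7, 4, -14, -11, -8, -4]
  [-8, -2, -15, -8, -6, -6]
  [-3, 3, -10, -3, 0, -1]
  [16, 17, 4, 3, 6, 10]
  [7, 10, 0, -1, 1, 6]
A^⊗4:
  [-6, 4, -13, -10, -7, -3]
  [-12, -6, -19, -12, -9, -10]
  [-13, -7, -20, -13, -11, -11]
  [-8, -2, -15, -8, -6, -6]
  [6, 17, -1, 2, 5, 9]
  [2, 8, -5, -2, 1, 4]
A^⊗5:
  [-11, -5, -18, -11, -8, -9]
  [-17, -11, -24, -17, -15, -15]
  [-18, -12, -25, -18, -16, -16]
  [-13, -7, -20, -13, -11, -11]
  [1, 7, -6, 1, 4, 3]
  [-3, 3, -10, -3, -1, -1]
Answer: row 6 of A^⊗5 = [-3, 3, -10, -3, -1, -1]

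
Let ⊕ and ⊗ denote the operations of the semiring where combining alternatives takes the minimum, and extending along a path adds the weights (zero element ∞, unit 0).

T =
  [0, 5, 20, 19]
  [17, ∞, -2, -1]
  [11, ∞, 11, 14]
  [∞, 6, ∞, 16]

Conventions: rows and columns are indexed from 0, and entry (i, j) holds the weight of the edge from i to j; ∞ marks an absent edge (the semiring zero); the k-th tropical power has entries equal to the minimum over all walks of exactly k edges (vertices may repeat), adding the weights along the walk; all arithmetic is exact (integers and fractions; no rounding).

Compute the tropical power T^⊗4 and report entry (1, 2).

T^⊗2:
  [0, 5, 3, 4]
  [9, 5, 9, 12]
  [11, 16, 22, 25]
  [23, 22, 4, 5]
T^⊗3:
  [0, 5, 3, 4]
  [9, 14, 3, 4]
  [11, 16, 14, 15]
  [15, 11, 15, 18]
T^⊗4:
  [0, 5, 3, 4]
  [9, 10, 12, 13]
  [11, 16, 14, 15]
  [15, 20, 9, 10]
Key observation: the optimum is the walk 1->2->0->1->2, with weight (-2) + 11 + 5 + (-2) = 12.
Optimal value attained by: walk 1->2->0->1->2.
Answer: (T^⊗4)[1][2] = 12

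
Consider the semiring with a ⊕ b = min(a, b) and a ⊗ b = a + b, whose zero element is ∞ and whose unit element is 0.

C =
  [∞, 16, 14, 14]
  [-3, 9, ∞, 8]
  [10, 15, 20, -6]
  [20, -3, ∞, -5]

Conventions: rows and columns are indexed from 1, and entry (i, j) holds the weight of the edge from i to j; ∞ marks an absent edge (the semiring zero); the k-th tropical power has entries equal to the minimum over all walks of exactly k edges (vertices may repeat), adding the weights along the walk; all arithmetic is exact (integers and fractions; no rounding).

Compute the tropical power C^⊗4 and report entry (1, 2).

C^⊗2:
  [13, 11, 34, 8]
  [6, 5, 11, 3]
  [12, -9, 24, -11]
  [-6, -8, 34, -10]
C^⊗3:
  [8, 5, 27, 3]
  [2, 0, 20, -2]
  [-12, -14, 26, -16]
  [-11, -13, 8, -15]
C^⊗4:
  [2, 0, 22, -2]
  [-3, -5, 16, -7]
  [-17, -19, 2, -21]
  [-16, -18, 3, -20]
Key observation: the optimum is the walk 1->3->4->4->2, with weight 14 + (-6) + (-5) + (-3) = 0.
Optimal value attained by: walk 1->3->4->4->2.
Answer: (C^⊗4)[1][2] = 0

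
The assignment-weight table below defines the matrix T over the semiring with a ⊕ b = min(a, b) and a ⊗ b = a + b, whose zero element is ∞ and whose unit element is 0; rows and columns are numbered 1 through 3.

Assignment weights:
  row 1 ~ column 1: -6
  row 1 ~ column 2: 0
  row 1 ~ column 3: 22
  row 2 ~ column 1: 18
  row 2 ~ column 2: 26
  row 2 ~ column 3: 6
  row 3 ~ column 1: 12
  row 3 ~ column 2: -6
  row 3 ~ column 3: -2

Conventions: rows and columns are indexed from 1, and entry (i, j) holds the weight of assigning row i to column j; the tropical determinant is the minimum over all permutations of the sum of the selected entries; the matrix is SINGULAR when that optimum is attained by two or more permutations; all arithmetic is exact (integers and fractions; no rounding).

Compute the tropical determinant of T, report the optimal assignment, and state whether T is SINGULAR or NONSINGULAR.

σ = (1, 2, 3): (-6) + 26 + (-2) = 18
σ = (1, 3, 2): (-6) + 6 + (-6) = -6
σ = (2, 1, 3): 0 + 18 + (-2) = 16
σ = (2, 3, 1): 0 + 6 + 12 = 18
σ = (3, 1, 2): 22 + 18 + (-6) = 34
σ = (3, 2, 1): 22 + 26 + 12 = 60
Optimal value attained by: σ = (1, 3, 2).
Answer: det⊕(T) = -6; verdict: NONSINGULAR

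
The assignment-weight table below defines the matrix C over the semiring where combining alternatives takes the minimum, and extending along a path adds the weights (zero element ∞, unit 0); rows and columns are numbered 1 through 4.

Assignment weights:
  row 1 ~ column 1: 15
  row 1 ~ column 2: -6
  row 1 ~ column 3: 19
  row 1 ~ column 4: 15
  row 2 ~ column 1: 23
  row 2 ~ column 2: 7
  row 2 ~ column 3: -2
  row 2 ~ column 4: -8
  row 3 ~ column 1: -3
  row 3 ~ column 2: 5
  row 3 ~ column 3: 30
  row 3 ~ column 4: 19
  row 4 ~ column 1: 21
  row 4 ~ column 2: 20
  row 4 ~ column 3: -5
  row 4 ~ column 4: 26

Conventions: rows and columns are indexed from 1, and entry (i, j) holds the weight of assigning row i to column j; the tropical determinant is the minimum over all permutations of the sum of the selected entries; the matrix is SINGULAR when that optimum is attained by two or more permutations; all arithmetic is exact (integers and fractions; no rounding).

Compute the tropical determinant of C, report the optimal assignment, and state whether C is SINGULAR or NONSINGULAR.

σ = (1, 2, 3, 4): 15 + 7 + 30 + 26 = 78
σ = (1, 2, 4, 3): 15 + 7 + 19 + (-5) = 36
σ = (1, 3, 2, 4): 15 + (-2) + 5 + 26 = 44
σ = (1, 3, 4, 2): 15 + (-2) + 19 + 20 = 52
σ = (1, 4, 2, 3): 15 + (-8) + 5 + (-5) = 7
σ = (1, 4, 3, 2): 15 + (-8) + 30 + 20 = 57
σ = (2, 1, 3, 4): (-6) + 23 + 30 + 26 = 73
σ = (2, 1, 4, 3): (-6) + 23 + 19 + (-5) = 31
σ = (2, 3, 1, 4): (-6) + (-2) + (-3) + 26 = 15
σ = (2, 3, 4, 1): (-6) + (-2) + 19 + 21 = 32
σ = (2, 4, 1, 3): (-6) + (-8) + (-3) + (-5) = -22
σ = (2, 4, 3, 1): (-6) + (-8) + 30 + 21 = 37
σ = (3, 1, 2, 4): 19 + 23 + 5 + 26 = 73
σ = (3, 1, 4, 2): 19 + 23 + 19 + 20 = 81
σ = (3, 2, 1, 4): 19 + 7 + (-3) + 26 = 49
σ = (3, 2, 4, 1): 19 + 7 + 19 + 21 = 66
σ = (3, 4, 1, 2): 19 + (-8) + (-3) + 20 = 28
σ = (3, 4, 2, 1): 19 + (-8) + 5 + 21 = 37
σ = (4, 1, 2, 3): 15 + 23 + 5 + (-5) = 38
σ = (4, 1, 3, 2): 15 + 23 + 30 + 20 = 88
σ = (4, 2, 1, 3): 15 + 7 + (-3) + (-5) = 14
σ = (4, 2, 3, 1): 15 + 7 + 30 + 21 = 73
σ = (4, 3, 1, 2): 15 + (-2) + (-3) + 20 = 30
σ = (4, 3, 2, 1): 15 + (-2) + 5 + 21 = 39
Optimal value attained by: σ = (2, 4, 1, 3).
Answer: det⊕(C) = -22; verdict: NONSINGULAR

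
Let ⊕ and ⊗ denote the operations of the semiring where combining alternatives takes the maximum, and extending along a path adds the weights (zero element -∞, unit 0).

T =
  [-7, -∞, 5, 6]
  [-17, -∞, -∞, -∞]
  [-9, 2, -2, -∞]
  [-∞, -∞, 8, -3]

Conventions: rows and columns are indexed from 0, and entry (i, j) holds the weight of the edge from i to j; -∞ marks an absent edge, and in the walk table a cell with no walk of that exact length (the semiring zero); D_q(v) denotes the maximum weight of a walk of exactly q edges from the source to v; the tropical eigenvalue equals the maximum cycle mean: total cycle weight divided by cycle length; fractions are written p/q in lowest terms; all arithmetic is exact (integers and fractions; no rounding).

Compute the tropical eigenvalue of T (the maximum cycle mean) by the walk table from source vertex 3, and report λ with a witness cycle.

q=0: [-∞, -∞, -∞, 0]
q=1: [-∞, -∞, 8, -3]
q=2: [-1, 10, 6, -6]
q=3: [-3, 8, 4, 5]
q=4: [-5, 6, 13, 3]
Optimal cycle mean attained by: cycle 0->3->2->0, total 6 + 8 + (-9), length 3.
Answer: λ = 5/3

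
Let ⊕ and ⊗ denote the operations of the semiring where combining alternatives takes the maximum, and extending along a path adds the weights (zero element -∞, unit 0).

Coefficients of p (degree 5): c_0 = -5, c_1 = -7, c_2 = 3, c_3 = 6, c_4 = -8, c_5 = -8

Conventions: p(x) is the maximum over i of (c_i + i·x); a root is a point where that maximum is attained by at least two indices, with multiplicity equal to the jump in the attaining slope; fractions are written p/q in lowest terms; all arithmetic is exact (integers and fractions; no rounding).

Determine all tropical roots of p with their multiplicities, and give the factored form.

hull edge (i=0, c=-5) to (i=2, c=3): slope 4, span 2
hull edge (i=2, c=3) to (i=3, c=6): slope 3, span 1
hull edge (i=3, c=6) to (i=5, c=-8): slope -7, span 2
Factored form: p(x) = -8 ⊗ (x ⊕ (-4)) ⊗ (x ⊕ (-4)) ⊗ (x ⊕ (-3)) ⊗ (x ⊕ 7) ⊗ (x ⊕ 7)
Answer: roots = -4 (mult 2), -3 (mult 1), 7 (mult 2)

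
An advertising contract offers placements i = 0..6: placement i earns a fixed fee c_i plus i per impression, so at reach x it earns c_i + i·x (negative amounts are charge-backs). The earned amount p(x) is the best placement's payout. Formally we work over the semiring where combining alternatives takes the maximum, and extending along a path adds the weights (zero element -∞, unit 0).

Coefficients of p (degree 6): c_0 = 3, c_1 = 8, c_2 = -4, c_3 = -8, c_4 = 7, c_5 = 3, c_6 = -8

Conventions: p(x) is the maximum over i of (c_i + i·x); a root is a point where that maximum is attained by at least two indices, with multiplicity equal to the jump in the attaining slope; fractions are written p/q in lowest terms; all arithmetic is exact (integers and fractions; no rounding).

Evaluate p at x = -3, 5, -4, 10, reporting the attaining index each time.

p(-3) = max(3+0·(-3)=3, 8+1·(-3)=5, -4+2·(-3)=-10, -8+3·(-3)=-17, 7+4·(-3)=-5, 3+5·(-3)=-12, -8+6·(-3)=-26) = 5 (attained by i=1)
p(5) = max(3+0·5=3, 8+1·5=13, -4+2·5=6, -8+3·5=7, 7+4·5=27, 3+5·5=28, -8+6·5=22) = 28 (attained by i=5)
p(-4) = max(3+0·(-4)=3, 8+1·(-4)=4, -4+2·(-4)=-12, -8+3·(-4)=-20, 7+4·(-4)=-9, 3+5·(-4)=-17, -8+6·(-4)=-32) = 4 (attained by i=1)
p(10) = max(3+0·10=3, 8+1·10=18, -4+2·10=16, -8+3·10=22, 7+4·10=47, 3+5·10=53, -8+6·10=52) = 53 (attained by i=5)
Answer: p(-3) = 5; p(5) = 28; p(-4) = 4; p(10) = 53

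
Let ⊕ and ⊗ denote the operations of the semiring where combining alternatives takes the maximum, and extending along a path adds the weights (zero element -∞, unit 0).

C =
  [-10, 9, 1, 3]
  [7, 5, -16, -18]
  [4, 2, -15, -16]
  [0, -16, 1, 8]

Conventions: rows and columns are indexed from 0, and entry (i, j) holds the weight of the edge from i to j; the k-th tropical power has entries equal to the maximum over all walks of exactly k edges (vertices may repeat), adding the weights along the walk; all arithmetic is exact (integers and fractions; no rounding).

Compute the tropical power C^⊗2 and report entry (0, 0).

C^⊗2:
  [16, 14, 4, 11]
  [12, 16, 8, 10]
  [9, 13, 5, 7]
  [8, 9, 9, 16]
Key observation: the optimum is the walk 0->1->0, with weight 9 + 7 = 16.
Optimal value attained by: walk 0->1->0.
Answer: (C^⊗2)[0][0] = 16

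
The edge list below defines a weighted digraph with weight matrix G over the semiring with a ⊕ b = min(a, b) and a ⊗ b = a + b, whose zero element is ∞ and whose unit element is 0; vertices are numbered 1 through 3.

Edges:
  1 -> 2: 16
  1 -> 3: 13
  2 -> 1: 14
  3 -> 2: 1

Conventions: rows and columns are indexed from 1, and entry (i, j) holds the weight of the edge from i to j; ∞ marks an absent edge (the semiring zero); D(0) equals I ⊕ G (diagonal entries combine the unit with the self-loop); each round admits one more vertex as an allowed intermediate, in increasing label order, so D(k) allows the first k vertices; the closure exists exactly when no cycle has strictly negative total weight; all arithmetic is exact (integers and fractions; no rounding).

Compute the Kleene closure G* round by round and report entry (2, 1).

D(0):
  [0, 16, 13]
  [14, 0, ∞]
  [∞, 1, 0]
D(1):
  [0, 16, 13]
  [14, 0, 27]
  [∞, 1, 0]
D(2):
  [0, 16, 13]
  [14, 0, 27]
  [15, 1, 0]
D(3):
  [0, 14, 13]
  [14, 0, 27]
  [15, 1, 0]
Answer: G*[2][1] = 14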